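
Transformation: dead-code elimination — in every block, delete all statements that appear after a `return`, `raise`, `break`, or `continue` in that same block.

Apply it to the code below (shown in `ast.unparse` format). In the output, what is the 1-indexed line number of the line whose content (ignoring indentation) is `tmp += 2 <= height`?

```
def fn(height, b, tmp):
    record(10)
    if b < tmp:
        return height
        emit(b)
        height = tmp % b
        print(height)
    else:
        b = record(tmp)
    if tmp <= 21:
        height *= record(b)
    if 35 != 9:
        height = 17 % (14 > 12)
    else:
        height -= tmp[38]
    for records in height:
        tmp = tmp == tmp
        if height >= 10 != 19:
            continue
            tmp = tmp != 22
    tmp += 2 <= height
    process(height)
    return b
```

17

Transformed code:
def fn(height, b, tmp):
    record(10)
    if b < tmp:
        return height
    else:
        b = record(tmp)
    if tmp <= 21:
        height *= record(b)
    if 35 != 9:
        height = 17 % (14 > 12)
    else:
        height -= tmp[38]
    for records in height:
        tmp = tmp == tmp
        if height >= 10 != 19:
            continue
    tmp += 2 <= height
    process(height)
    return b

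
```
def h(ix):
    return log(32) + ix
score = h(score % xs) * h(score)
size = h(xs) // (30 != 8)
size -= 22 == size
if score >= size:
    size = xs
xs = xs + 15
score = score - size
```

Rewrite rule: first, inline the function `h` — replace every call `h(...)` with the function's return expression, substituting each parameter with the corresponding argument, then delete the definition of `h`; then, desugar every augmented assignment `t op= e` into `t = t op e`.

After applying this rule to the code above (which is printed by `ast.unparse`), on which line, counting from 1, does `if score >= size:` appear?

4

Transformed code:
score = (log(32) + score % xs) * (log(32) + score)
size = (log(32) + xs) // (30 != 8)
size = size - (22 == size)
if score >= size:
    size = xs
xs = xs + 15
score = score - size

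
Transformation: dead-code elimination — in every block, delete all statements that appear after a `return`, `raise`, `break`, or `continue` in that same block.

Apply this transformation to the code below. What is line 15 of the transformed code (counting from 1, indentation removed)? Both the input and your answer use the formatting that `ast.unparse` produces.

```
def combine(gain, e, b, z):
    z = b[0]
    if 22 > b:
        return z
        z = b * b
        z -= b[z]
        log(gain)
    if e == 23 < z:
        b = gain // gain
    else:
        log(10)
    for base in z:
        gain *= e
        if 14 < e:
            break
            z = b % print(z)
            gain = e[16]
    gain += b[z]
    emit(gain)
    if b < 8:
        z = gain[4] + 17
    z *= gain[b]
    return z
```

if b < 8:

Transformed code:
def combine(gain, e, b, z):
    z = b[0]
    if 22 > b:
        return z
    if e == 23 < z:
        b = gain // gain
    else:
        log(10)
    for base in z:
        gain *= e
        if 14 < e:
            break
    gain += b[z]
    emit(gain)
    if b < 8:
        z = gain[4] + 17
    z *= gain[b]
    return z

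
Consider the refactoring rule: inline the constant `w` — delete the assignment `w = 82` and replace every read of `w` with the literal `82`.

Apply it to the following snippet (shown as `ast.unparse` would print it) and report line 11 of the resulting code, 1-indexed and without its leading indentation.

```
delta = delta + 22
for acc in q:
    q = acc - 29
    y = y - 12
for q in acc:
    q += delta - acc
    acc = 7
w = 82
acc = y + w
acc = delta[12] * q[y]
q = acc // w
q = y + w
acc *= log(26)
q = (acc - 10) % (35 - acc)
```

Transformed code:
delta = delta + 22
for acc in q:
    q = acc - 29
    y = y - 12
for q in acc:
    q += delta - acc
    acc = 7
acc = y + 82
acc = delta[12] * q[y]
q = acc // 82
q = y + 82
acc *= log(26)
q = (acc - 10) % (35 - acc)

q = y + 82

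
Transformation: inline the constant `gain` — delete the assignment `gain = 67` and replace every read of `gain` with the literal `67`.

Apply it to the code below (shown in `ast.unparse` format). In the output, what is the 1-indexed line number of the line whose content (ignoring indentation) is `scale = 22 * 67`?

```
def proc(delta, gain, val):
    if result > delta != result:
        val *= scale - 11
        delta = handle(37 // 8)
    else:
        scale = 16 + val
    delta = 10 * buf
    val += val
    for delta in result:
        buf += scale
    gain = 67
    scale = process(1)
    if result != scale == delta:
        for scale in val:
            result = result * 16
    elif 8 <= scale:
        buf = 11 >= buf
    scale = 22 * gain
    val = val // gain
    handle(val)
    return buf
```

Transformed code:
def proc(delta, gain, val):
    if result > delta != result:
        val *= scale - 11
        delta = handle(37 // 8)
    else:
        scale = 16 + val
    delta = 10 * buf
    val += val
    for delta in result:
        buf += scale
    scale = process(1)
    if result != scale == delta:
        for scale in val:
            result = result * 16
    elif 8 <= scale:
        buf = 11 >= buf
    scale = 22 * 67
    val = val // 67
    handle(val)
    return buf

17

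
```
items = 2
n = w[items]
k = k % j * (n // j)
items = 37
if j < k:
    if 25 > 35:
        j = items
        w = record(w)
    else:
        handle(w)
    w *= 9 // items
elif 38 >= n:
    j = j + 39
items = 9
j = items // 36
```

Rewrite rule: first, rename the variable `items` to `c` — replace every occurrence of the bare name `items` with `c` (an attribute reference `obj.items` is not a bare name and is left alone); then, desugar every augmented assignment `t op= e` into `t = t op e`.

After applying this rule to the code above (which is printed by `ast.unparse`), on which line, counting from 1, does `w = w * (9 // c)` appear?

11

Transformed code:
c = 2
n = w[c]
k = k % j * (n // j)
c = 37
if j < k:
    if 25 > 35:
        j = c
        w = record(w)
    else:
        handle(w)
    w = w * (9 // c)
elif 38 >= n:
    j = j + 39
c = 9
j = c // 36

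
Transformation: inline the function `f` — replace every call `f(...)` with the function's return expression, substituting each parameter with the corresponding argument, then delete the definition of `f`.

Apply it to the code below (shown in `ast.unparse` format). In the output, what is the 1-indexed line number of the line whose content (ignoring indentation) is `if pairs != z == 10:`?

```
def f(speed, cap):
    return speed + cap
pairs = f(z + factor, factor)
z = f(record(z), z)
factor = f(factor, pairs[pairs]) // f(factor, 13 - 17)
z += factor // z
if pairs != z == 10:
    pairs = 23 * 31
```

5

Transformed code:
pairs = z + factor + factor
z = record(z) + z
factor = (factor + pairs[pairs]) // (factor + (13 - 17))
z += factor // z
if pairs != z == 10:
    pairs = 23 * 31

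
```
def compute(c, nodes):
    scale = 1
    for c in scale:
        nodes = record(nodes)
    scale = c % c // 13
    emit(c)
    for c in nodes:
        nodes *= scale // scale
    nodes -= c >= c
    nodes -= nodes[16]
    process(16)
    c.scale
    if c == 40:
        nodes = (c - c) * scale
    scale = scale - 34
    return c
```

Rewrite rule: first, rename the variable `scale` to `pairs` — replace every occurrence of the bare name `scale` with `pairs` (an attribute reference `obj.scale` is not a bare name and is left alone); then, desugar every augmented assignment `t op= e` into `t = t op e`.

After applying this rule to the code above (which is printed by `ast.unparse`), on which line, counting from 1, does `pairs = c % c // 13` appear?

Transformed code:
def compute(c, nodes):
    pairs = 1
    for c in pairs:
        nodes = record(nodes)
    pairs = c % c // 13
    emit(c)
    for c in nodes:
        nodes = nodes * (pairs // pairs)
    nodes = nodes - (c >= c)
    nodes = nodes - nodes[16]
    process(16)
    c.scale
    if c == 40:
        nodes = (c - c) * pairs
    pairs = pairs - 34
    return c

5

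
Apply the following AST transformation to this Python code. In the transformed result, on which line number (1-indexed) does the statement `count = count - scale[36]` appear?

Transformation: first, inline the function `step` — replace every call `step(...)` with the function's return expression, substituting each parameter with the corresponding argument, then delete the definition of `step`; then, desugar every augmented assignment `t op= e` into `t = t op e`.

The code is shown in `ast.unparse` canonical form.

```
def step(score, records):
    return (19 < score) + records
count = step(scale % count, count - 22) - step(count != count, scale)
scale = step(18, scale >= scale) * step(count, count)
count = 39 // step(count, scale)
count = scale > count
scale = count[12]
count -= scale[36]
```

Transformed code:
count = (19 < scale % count) + (count - 22) - ((19 < (count != count)) + scale)
scale = ((19 < 18) + (scale >= scale)) * ((19 < count) + count)
count = 39 // ((19 < count) + scale)
count = scale > count
scale = count[12]
count = count - scale[36]

6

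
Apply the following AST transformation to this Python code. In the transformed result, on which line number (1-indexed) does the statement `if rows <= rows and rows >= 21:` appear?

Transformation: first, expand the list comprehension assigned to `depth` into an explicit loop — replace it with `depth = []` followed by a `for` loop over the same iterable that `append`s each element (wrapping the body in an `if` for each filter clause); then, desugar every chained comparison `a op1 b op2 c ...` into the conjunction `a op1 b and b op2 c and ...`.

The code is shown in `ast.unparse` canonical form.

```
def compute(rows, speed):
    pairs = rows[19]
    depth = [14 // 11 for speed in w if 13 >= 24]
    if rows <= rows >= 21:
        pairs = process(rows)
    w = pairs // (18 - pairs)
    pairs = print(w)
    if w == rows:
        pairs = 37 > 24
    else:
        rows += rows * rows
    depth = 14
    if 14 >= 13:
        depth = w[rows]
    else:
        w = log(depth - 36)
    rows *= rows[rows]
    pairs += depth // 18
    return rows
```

Transformed code:
def compute(rows, speed):
    pairs = rows[19]
    depth = []
    for speed in w:
        if 13 >= 24:
            depth.append(14 // 11)
    if rows <= rows and rows >= 21:
        pairs = process(rows)
    w = pairs // (18 - pairs)
    pairs = print(w)
    if w == rows:
        pairs = 37 > 24
    else:
        rows += rows * rows
    depth = 14
    if 14 >= 13:
        depth = w[rows]
    else:
        w = log(depth - 36)
    rows *= rows[rows]
    pairs += depth // 18
    return rows

7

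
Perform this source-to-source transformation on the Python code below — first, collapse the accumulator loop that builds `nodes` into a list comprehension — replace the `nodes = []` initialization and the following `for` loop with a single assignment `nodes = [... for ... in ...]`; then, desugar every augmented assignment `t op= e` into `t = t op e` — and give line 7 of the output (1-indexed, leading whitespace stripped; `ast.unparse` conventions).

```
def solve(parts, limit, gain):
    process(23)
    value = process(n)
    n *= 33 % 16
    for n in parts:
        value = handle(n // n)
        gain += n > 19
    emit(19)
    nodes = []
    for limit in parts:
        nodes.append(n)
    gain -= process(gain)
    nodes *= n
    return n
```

gain = gain + (n > 19)

Transformed code:
def solve(parts, limit, gain):
    process(23)
    value = process(n)
    n = n * (33 % 16)
    for n in parts:
        value = handle(n // n)
        gain = gain + (n > 19)
    emit(19)
    nodes = [n for limit in parts]
    gain = gain - process(gain)
    nodes = nodes * n
    return n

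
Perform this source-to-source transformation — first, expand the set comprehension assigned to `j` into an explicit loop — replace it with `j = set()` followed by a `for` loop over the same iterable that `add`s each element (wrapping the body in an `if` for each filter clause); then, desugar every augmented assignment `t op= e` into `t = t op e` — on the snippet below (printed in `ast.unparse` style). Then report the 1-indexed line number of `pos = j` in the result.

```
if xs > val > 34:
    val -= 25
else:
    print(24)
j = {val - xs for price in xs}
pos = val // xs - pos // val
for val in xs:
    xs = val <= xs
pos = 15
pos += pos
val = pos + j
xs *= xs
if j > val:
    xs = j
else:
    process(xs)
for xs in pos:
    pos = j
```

20

Transformed code:
if xs > val > 34:
    val = val - 25
else:
    print(24)
j = set()
for price in xs:
    j.add(val - xs)
pos = val // xs - pos // val
for val in xs:
    xs = val <= xs
pos = 15
pos = pos + pos
val = pos + j
xs = xs * xs
if j > val:
    xs = j
else:
    process(xs)
for xs in pos:
    pos = j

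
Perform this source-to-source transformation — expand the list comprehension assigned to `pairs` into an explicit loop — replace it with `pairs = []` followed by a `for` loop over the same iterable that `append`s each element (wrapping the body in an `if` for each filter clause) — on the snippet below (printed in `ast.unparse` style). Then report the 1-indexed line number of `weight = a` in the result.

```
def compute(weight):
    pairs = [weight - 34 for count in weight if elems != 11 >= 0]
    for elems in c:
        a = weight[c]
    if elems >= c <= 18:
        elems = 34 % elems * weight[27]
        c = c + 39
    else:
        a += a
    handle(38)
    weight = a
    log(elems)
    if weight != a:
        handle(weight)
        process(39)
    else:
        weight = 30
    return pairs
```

Transformed code:
def compute(weight):
    pairs = []
    for count in weight:
        if elems != 11 >= 0:
            pairs.append(weight - 34)
    for elems in c:
        a = weight[c]
    if elems >= c <= 18:
        elems = 34 % elems * weight[27]
        c = c + 39
    else:
        a += a
    handle(38)
    weight = a
    log(elems)
    if weight != a:
        handle(weight)
        process(39)
    else:
        weight = 30
    return pairs

14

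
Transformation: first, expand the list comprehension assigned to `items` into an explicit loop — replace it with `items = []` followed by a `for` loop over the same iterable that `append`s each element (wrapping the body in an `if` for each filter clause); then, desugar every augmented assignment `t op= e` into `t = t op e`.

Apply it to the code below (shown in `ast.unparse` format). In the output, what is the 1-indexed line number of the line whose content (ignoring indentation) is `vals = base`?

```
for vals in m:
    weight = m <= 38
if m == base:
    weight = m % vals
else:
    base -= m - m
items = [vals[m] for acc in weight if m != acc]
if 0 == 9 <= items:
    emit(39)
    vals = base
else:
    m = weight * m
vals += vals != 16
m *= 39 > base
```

13

Transformed code:
for vals in m:
    weight = m <= 38
if m == base:
    weight = m % vals
else:
    base = base - (m - m)
items = []
for acc in weight:
    if m != acc:
        items.append(vals[m])
if 0 == 9 <= items:
    emit(39)
    vals = base
else:
    m = weight * m
vals = vals + (vals != 16)
m = m * (39 > base)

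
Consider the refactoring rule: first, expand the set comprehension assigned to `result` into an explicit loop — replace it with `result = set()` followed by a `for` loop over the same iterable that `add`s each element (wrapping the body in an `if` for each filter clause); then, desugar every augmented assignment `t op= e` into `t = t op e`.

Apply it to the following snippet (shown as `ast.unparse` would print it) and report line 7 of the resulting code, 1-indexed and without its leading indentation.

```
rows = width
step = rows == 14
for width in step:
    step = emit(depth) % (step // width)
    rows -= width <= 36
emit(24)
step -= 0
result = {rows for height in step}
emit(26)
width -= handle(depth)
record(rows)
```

Transformed code:
rows = width
step = rows == 14
for width in step:
    step = emit(depth) % (step // width)
    rows = rows - (width <= 36)
emit(24)
step = step - 0
result = set()
for height in step:
    result.add(rows)
emit(26)
width = width - handle(depth)
record(rows)

step = step - 0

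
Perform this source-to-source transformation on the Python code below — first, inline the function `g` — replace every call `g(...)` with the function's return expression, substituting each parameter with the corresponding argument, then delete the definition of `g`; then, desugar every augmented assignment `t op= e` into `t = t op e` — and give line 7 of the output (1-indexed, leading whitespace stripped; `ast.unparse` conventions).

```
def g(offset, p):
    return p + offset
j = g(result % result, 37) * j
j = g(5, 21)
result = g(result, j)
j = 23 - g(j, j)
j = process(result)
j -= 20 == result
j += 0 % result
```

Transformed code:
j = (37 + result % result) * j
j = 21 + 5
result = j + result
j = 23 - (j + j)
j = process(result)
j = j - (20 == result)
j = j + 0 % result

j = j + 0 % result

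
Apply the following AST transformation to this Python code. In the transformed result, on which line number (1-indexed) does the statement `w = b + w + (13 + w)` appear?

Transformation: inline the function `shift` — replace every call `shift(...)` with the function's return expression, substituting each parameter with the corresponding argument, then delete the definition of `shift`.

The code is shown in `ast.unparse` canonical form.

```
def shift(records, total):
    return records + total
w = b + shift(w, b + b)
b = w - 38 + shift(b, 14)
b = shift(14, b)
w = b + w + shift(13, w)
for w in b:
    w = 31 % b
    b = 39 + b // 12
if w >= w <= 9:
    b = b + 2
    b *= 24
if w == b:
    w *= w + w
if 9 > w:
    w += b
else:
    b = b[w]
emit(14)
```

Transformed code:
w = b + (w + (b + b))
b = w - 38 + (b + 14)
b = 14 + b
w = b + w + (13 + w)
for w in b:
    w = 31 % b
    b = 39 + b // 12
if w >= w <= 9:
    b = b + 2
    b *= 24
if w == b:
    w *= w + w
if 9 > w:
    w += b
else:
    b = b[w]
emit(14)

4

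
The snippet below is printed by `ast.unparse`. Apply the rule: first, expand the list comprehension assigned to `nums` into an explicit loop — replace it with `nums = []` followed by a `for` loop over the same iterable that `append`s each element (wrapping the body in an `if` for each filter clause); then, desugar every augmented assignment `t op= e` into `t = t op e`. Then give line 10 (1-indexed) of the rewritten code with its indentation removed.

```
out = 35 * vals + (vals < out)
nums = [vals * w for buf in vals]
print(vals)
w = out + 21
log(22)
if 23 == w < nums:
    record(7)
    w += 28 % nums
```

Transformed code:
out = 35 * vals + (vals < out)
nums = []
for buf in vals:
    nums.append(vals * w)
print(vals)
w = out + 21
log(22)
if 23 == w < nums:
    record(7)
    w = w + 28 % nums

w = w + 28 % nums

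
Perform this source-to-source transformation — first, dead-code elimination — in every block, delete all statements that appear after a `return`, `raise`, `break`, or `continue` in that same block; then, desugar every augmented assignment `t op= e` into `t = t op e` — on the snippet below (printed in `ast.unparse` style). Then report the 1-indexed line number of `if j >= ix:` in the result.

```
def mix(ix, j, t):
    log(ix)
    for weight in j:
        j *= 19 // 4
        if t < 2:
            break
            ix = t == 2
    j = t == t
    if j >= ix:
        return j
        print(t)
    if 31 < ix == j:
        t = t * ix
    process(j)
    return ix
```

8

Transformed code:
def mix(ix, j, t):
    log(ix)
    for weight in j:
        j = j * (19 // 4)
        if t < 2:
            break
    j = t == t
    if j >= ix:
        return j
    if 31 < ix == j:
        t = t * ix
    process(j)
    return ix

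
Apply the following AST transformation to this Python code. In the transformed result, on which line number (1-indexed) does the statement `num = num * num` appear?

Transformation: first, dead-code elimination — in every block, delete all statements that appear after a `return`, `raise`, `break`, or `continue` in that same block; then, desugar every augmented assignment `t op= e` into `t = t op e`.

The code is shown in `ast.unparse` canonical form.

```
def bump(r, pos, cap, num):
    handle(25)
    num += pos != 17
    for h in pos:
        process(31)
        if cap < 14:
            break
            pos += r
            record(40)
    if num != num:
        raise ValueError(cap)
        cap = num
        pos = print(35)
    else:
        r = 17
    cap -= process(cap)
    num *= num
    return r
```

Transformed code:
def bump(r, pos, cap, num):
    handle(25)
    num = num + (pos != 17)
    for h in pos:
        process(31)
        if cap < 14:
            break
    if num != num:
        raise ValueError(cap)
    else:
        r = 17
    cap = cap - process(cap)
    num = num * num
    return r

13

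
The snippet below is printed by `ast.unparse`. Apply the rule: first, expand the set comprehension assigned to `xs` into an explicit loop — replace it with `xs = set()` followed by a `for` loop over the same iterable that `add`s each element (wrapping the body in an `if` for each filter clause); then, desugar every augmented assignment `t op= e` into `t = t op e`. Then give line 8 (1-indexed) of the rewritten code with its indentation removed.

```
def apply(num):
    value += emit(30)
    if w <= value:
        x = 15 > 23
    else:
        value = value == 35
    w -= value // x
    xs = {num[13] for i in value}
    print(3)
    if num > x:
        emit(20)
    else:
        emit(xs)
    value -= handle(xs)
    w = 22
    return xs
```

xs = set()

Transformed code:
def apply(num):
    value = value + emit(30)
    if w <= value:
        x = 15 > 23
    else:
        value = value == 35
    w = w - value // x
    xs = set()
    for i in value:
        xs.add(num[13])
    print(3)
    if num > x:
        emit(20)
    else:
        emit(xs)
    value = value - handle(xs)
    w = 22
    return xs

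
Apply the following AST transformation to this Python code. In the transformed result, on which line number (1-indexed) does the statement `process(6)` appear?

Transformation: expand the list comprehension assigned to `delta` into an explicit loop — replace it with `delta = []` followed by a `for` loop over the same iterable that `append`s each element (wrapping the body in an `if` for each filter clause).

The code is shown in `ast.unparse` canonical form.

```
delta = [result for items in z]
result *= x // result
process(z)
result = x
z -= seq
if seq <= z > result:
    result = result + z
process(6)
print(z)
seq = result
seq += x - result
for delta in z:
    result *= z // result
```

10

Transformed code:
delta = []
for items in z:
    delta.append(result)
result *= x // result
process(z)
result = x
z -= seq
if seq <= z > result:
    result = result + z
process(6)
print(z)
seq = result
seq += x - result
for delta in z:
    result *= z // result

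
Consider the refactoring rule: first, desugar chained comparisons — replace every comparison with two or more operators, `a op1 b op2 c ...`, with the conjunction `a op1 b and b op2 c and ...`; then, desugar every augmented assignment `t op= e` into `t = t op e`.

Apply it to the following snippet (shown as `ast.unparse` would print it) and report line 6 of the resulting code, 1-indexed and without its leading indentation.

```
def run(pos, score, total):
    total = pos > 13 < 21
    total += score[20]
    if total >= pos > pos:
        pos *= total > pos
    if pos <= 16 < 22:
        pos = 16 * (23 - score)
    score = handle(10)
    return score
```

Transformed code:
def run(pos, score, total):
    total = pos > 13 and 13 < 21
    total = total + score[20]
    if total >= pos and pos > pos:
        pos = pos * (total > pos)
    if pos <= 16 and 16 < 22:
        pos = 16 * (23 - score)
    score = handle(10)
    return score

if pos <= 16 and 16 < 22:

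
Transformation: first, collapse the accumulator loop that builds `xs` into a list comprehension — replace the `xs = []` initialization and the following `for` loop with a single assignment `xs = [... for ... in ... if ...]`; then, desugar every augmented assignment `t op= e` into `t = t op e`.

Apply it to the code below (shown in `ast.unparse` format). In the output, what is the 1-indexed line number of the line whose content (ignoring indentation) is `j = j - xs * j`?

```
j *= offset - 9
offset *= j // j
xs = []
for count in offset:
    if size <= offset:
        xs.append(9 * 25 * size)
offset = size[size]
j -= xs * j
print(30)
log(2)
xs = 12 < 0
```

Transformed code:
j = j * (offset - 9)
offset = offset * (j // j)
xs = [9 * 25 * size for count in offset if size <= offset]
offset = size[size]
j = j - xs * j
print(30)
log(2)
xs = 12 < 0

5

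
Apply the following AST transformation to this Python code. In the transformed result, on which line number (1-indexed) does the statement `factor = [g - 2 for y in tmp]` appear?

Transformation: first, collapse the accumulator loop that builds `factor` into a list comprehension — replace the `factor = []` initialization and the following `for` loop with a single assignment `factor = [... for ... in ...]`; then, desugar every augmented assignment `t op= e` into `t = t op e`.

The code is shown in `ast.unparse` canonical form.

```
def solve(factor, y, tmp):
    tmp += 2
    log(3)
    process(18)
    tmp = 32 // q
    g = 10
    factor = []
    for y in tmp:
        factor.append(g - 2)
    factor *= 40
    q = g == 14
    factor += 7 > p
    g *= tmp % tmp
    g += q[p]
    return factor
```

Transformed code:
def solve(factor, y, tmp):
    tmp = tmp + 2
    log(3)
    process(18)
    tmp = 32 // q
    g = 10
    factor = [g - 2 for y in tmp]
    factor = factor * 40
    q = g == 14
    factor = factor + (7 > p)
    g = g * (tmp % tmp)
    g = g + q[p]
    return factor

7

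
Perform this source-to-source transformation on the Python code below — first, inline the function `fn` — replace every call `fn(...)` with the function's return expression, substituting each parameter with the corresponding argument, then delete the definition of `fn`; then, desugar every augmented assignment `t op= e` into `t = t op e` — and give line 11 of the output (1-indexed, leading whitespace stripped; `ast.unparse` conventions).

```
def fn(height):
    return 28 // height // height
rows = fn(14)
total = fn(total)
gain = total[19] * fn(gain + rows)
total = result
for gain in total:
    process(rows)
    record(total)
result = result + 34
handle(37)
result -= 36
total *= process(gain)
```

total = total * process(gain)

Transformed code:
rows = 28 // 14 // 14
total = 28 // total // total
gain = total[19] * (28 // (gain + rows) // (gain + rows))
total = result
for gain in total:
    process(rows)
    record(total)
result = result + 34
handle(37)
result = result - 36
total = total * process(gain)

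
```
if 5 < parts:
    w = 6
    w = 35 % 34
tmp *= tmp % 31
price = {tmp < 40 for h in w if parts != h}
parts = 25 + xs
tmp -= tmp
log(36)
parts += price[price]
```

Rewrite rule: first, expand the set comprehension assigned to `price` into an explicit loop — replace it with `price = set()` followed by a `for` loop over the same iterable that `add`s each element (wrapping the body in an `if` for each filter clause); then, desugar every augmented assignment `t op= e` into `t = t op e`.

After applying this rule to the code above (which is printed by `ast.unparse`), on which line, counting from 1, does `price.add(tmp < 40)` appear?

8

Transformed code:
if 5 < parts:
    w = 6
    w = 35 % 34
tmp = tmp * (tmp % 31)
price = set()
for h in w:
    if parts != h:
        price.add(tmp < 40)
parts = 25 + xs
tmp = tmp - tmp
log(36)
parts = parts + price[price]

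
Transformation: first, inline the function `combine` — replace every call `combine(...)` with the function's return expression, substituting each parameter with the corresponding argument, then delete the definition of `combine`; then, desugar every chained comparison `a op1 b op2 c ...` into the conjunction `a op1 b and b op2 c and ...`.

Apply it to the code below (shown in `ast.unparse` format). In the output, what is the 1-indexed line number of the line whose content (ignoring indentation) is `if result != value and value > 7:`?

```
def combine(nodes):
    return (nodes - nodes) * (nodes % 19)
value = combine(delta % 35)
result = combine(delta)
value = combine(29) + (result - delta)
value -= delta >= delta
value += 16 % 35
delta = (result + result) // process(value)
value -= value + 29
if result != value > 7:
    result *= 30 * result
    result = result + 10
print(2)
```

8

Transformed code:
value = (delta % 35 - delta % 35) * (delta % 35 % 19)
result = (delta - delta) * (delta % 19)
value = (29 - 29) * (29 % 19) + (result - delta)
value -= delta >= delta
value += 16 % 35
delta = (result + result) // process(value)
value -= value + 29
if result != value and value > 7:
    result *= 30 * result
    result = result + 10
print(2)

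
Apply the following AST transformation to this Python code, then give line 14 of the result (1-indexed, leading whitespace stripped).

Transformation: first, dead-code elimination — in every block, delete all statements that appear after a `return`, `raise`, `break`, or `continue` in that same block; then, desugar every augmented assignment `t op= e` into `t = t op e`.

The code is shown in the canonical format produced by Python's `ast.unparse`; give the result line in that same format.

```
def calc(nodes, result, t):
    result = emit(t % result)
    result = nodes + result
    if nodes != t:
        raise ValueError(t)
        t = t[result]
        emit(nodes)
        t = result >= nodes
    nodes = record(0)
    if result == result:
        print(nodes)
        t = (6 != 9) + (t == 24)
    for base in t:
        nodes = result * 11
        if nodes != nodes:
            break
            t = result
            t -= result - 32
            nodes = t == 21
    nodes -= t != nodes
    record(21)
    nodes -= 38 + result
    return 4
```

Transformed code:
def calc(nodes, result, t):
    result = emit(t % result)
    result = nodes + result
    if nodes != t:
        raise ValueError(t)
    nodes = record(0)
    if result == result:
        print(nodes)
        t = (6 != 9) + (t == 24)
    for base in t:
        nodes = result * 11
        if nodes != nodes:
            break
    nodes = nodes - (t != nodes)
    record(21)
    nodes = nodes - (38 + result)
    return 4

nodes = nodes - (t != nodes)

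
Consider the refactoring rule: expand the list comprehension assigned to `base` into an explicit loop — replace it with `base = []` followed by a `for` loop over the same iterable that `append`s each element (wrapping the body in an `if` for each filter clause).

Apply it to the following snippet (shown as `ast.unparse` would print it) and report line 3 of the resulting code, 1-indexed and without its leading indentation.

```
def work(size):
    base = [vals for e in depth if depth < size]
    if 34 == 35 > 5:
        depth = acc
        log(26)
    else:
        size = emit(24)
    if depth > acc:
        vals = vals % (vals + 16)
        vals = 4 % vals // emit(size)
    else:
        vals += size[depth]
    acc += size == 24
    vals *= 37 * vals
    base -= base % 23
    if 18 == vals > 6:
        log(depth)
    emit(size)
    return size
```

for e in depth:

Transformed code:
def work(size):
    base = []
    for e in depth:
        if depth < size:
            base.append(vals)
    if 34 == 35 > 5:
        depth = acc
        log(26)
    else:
        size = emit(24)
    if depth > acc:
        vals = vals % (vals + 16)
        vals = 4 % vals // emit(size)
    else:
        vals += size[depth]
    acc += size == 24
    vals *= 37 * vals
    base -= base % 23
    if 18 == vals > 6:
        log(depth)
    emit(size)
    return size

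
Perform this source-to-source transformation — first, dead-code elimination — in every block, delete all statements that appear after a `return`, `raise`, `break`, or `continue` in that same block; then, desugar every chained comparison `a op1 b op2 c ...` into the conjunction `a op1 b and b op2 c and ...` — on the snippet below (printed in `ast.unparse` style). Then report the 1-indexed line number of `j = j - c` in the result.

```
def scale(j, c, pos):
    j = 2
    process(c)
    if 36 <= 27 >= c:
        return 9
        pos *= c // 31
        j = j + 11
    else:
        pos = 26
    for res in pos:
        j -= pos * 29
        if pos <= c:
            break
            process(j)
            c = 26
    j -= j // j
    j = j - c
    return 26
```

13

Transformed code:
def scale(j, c, pos):
    j = 2
    process(c)
    if 36 <= 27 and 27 >= c:
        return 9
    else:
        pos = 26
    for res in pos:
        j -= pos * 29
        if pos <= c:
            break
    j -= j // j
    j = j - c
    return 26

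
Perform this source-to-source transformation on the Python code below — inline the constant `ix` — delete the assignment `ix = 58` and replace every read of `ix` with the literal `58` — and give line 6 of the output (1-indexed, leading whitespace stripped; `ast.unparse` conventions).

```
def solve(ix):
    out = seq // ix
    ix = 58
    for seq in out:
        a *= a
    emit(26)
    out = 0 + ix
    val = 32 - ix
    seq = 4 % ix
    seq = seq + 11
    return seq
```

Transformed code:
def solve(ix):
    out = seq // 58
    for seq in out:
        a *= a
    emit(26)
    out = 0 + 58
    val = 32 - 58
    seq = 4 % 58
    seq = seq + 11
    return seq

out = 0 + 58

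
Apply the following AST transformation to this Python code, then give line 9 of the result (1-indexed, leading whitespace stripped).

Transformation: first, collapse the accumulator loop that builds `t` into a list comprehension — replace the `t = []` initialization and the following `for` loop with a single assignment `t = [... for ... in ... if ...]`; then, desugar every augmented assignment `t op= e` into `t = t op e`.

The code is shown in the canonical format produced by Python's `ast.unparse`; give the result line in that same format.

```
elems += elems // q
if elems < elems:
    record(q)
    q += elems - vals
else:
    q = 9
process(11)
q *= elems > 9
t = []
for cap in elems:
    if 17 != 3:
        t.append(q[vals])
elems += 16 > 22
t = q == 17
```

Transformed code:
elems = elems + elems // q
if elems < elems:
    record(q)
    q = q + (elems - vals)
else:
    q = 9
process(11)
q = q * (elems > 9)
t = [q[vals] for cap in elems if 17 != 3]
elems = elems + (16 > 22)
t = q == 17

t = [q[vals] for cap in elems if 17 != 3]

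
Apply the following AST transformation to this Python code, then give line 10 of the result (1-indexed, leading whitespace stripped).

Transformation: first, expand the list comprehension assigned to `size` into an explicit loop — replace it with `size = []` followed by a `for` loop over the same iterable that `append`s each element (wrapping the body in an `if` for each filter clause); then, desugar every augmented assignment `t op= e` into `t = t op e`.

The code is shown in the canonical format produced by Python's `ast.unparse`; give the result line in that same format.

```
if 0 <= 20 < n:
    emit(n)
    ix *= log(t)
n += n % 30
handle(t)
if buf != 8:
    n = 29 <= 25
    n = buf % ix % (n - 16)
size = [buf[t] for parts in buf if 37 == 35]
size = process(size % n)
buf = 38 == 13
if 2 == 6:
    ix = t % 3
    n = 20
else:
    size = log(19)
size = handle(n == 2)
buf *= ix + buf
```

for parts in buf:

Transformed code:
if 0 <= 20 < n:
    emit(n)
    ix = ix * log(t)
n = n + n % 30
handle(t)
if buf != 8:
    n = 29 <= 25
    n = buf % ix % (n - 16)
size = []
for parts in buf:
    if 37 == 35:
        size.append(buf[t])
size = process(size % n)
buf = 38 == 13
if 2 == 6:
    ix = t % 3
    n = 20
else:
    size = log(19)
size = handle(n == 2)
buf = buf * (ix + buf)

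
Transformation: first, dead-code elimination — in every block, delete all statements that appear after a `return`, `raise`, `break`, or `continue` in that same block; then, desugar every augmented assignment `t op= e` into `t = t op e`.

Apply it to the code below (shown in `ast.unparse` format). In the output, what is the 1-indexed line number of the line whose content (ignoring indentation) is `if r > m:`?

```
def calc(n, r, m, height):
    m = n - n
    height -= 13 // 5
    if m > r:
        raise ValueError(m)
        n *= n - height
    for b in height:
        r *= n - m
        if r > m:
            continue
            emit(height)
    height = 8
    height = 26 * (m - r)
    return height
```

8

Transformed code:
def calc(n, r, m, height):
    m = n - n
    height = height - 13 // 5
    if m > r:
        raise ValueError(m)
    for b in height:
        r = r * (n - m)
        if r > m:
            continue
    height = 8
    height = 26 * (m - r)
    return height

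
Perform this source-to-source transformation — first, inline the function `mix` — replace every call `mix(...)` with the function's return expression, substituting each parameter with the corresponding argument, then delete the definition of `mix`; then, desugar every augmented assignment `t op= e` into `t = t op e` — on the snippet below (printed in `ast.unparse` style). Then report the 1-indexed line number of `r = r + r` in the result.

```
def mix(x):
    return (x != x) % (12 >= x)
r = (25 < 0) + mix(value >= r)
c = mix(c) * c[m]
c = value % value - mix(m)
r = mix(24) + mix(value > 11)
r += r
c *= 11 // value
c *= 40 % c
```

Transformed code:
r = (25 < 0) + ((value >= r) != (value >= r)) % (12 >= (value >= r))
c = (c != c) % (12 >= c) * c[m]
c = value % value - (m != m) % (12 >= m)
r = (24 != 24) % (12 >= 24) + ((value > 11) != (value > 11)) % (12 >= (value > 11))
r = r + r
c = c * (11 // value)
c = c * (40 % c)

5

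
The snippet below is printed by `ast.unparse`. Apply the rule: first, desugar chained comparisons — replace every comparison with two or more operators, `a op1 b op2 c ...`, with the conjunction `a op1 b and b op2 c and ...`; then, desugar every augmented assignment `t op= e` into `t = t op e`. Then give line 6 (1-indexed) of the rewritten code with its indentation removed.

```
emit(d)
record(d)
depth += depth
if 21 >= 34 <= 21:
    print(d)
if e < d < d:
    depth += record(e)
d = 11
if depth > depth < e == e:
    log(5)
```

Transformed code:
emit(d)
record(d)
depth = depth + depth
if 21 >= 34 and 34 <= 21:
    print(d)
if e < d and d < d:
    depth = depth + record(e)
d = 11
if depth > depth and depth < e and (e == e):
    log(5)

if e < d and d < d:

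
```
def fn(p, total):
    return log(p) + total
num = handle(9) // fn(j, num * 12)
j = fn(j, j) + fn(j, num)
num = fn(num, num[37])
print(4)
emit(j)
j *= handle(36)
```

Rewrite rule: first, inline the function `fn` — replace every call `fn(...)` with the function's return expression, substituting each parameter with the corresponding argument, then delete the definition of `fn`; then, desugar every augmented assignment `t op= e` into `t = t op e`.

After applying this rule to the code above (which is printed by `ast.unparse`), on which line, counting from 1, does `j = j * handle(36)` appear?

Transformed code:
num = handle(9) // (log(j) + num * 12)
j = log(j) + j + (log(j) + num)
num = log(num) + num[37]
print(4)
emit(j)
j = j * handle(36)

6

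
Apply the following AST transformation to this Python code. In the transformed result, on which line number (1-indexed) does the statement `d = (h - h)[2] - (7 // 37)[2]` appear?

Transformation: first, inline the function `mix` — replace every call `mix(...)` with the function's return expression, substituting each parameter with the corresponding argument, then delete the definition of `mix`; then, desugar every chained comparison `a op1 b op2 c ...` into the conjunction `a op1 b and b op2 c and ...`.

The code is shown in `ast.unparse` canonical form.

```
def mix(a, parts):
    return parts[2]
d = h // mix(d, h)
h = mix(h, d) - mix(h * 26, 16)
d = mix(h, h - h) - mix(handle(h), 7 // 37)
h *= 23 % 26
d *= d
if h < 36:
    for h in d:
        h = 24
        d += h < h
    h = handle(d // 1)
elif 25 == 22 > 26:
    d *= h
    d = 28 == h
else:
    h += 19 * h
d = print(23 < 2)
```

Transformed code:
d = h // h[2]
h = d[2] - 16[2]
d = (h - h)[2] - (7 // 37)[2]
h *= 23 % 26
d *= d
if h < 36:
    for h in d:
        h = 24
        d += h < h
    h = handle(d // 1)
elif 25 == 22 and 22 > 26:
    d *= h
    d = 28 == h
else:
    h += 19 * h
d = print(23 < 2)

3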